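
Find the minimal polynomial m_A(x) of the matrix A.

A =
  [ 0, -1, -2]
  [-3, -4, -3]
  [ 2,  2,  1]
x^3 + 3*x^2 + 3*x + 1

The characteristic polynomial is χ_A(x) = (x + 1)^3, so the eigenvalues are known. The minimal polynomial is
  m_A(x) = Π_λ (x − λ)^{k_λ}
where k_λ is the size of the *largest* Jordan block for λ (equivalently, the smallest k with (A − λI)^k v = 0 for every generalised eigenvector v of λ).

  λ = -1: largest Jordan block has size 3, contributing (x + 1)^3

So m_A(x) = (x + 1)^3 = x^3 + 3*x^2 + 3*x + 1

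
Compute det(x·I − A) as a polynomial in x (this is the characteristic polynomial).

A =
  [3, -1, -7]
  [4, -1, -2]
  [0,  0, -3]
x^3 + x^2 - 5*x + 3

Expanding det(x·I − A) (e.g. by cofactor expansion or by noting that A is similar to its Jordan form J, which has the same characteristic polynomial as A) gives
  χ_A(x) = x^3 + x^2 - 5*x + 3
which factors as (x - 1)^2*(x + 3). The eigenvalues (with algebraic multiplicities) are λ = -3 with multiplicity 1, λ = 1 with multiplicity 2.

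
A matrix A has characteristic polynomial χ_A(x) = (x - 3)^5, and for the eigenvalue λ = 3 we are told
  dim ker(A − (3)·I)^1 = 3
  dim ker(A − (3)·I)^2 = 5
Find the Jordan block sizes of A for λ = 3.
Block sizes for λ = 3: [2, 2, 1]

From the dimensions of kernels of powers, the number of Jordan blocks of size at least j is d_j − d_{j−1} where d_j = dim ker(N^j) (with d_0 = 0). Computing the differences gives [3, 2].
The number of blocks of size exactly k is (#blocks of size ≥ k) − (#blocks of size ≥ k + 1), so the partition is: 1 block(s) of size 1, 2 block(s) of size 2.
In nonincreasing order the block sizes are [2, 2, 1].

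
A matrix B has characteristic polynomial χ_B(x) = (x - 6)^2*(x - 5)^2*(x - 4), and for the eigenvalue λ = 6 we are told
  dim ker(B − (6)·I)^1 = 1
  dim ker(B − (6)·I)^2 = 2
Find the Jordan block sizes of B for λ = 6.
Block sizes for λ = 6: [2]

From the dimensions of kernels of powers, the number of Jordan blocks of size at least j is d_j − d_{j−1} where d_j = dim ker(N^j) (with d_0 = 0). Computing the differences gives [1, 1].
The number of blocks of size exactly k is (#blocks of size ≥ k) − (#blocks of size ≥ k + 1), so the partition is: 1 block(s) of size 2.
In nonincreasing order the block sizes are [2].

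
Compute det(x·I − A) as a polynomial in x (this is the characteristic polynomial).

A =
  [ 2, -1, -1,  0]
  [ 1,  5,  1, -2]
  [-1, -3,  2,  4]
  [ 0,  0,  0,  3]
x^4 - 12*x^3 + 54*x^2 - 108*x + 81

Expanding det(x·I − A) (e.g. by cofactor expansion or by noting that A is similar to its Jordan form J, which has the same characteristic polynomial as A) gives
  χ_A(x) = x^4 - 12*x^3 + 54*x^2 - 108*x + 81
which factors as (x - 3)^4. The eigenvalues (with algebraic multiplicities) are λ = 3 with multiplicity 4.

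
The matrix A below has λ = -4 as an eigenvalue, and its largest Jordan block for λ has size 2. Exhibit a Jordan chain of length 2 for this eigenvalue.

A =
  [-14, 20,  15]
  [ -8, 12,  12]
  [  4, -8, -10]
A Jordan chain for λ = -4 of length 2:
v_1 = (-10, -8, 4)ᵀ
v_2 = (1, 0, 0)ᵀ

Let N = A − (-4)·I. We want v_2 with N^2 v_2 = 0 but N^1 v_2 ≠ 0; then v_{j-1} := N · v_j for j = 2, …, 2.

Pick v_2 = (1, 0, 0)ᵀ.
Then v_1 = N · v_2 = (-10, -8, 4)ᵀ.

Sanity check: (A − (-4)·I) v_1 = (0, 0, 0)ᵀ = 0. ✓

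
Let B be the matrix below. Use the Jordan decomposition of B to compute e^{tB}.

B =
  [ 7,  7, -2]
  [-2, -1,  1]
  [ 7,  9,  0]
e^{tB} =
  [-3*t^2*exp(2*t)/2 + 5*t*exp(2*t) + exp(2*t), -2*t^2*exp(2*t) + 7*t*exp(2*t), t^2*exp(2*t)/2 - 2*t*exp(2*t)]
  [3*t^2*exp(2*t)/2 - 2*t*exp(2*t), 2*t^2*exp(2*t) - 3*t*exp(2*t) + exp(2*t), -t^2*exp(2*t)/2 + t*exp(2*t)]
  [3*t^2*exp(2*t)/2 + 7*t*exp(2*t), 2*t^2*exp(2*t) + 9*t*exp(2*t), -t^2*exp(2*t)/2 - 2*t*exp(2*t) + exp(2*t)]

Strategy: write B = P · J · P⁻¹ where J is a Jordan canonical form, so e^{tB} = P · e^{tJ} · P⁻¹, and e^{tJ} can be computed block-by-block.

B has Jordan form
J =
  [2, 1, 0]
  [0, 2, 1]
  [0, 0, 2]
(up to reordering of blocks).

Per-block formulas:
  For a 3×3 Jordan block J_3(2): exp(t · J_3(2)) = e^(2t)·(I + t·N + (t^2/2)·N^2), where N is the 3×3 nilpotent shift.

After assembling e^{tJ} and conjugating by P, we get:

e^{tB} =
  [-3*t^2*exp(2*t)/2 + 5*t*exp(2*t) + exp(2*t), -2*t^2*exp(2*t) + 7*t*exp(2*t), t^2*exp(2*t)/2 - 2*t*exp(2*t)]
  [3*t^2*exp(2*t)/2 - 2*t*exp(2*t), 2*t^2*exp(2*t) - 3*t*exp(2*t) + exp(2*t), -t^2*exp(2*t)/2 + t*exp(2*t)]
  [3*t^2*exp(2*t)/2 + 7*t*exp(2*t), 2*t^2*exp(2*t) + 9*t*exp(2*t), -t^2*exp(2*t)/2 - 2*t*exp(2*t) + exp(2*t)]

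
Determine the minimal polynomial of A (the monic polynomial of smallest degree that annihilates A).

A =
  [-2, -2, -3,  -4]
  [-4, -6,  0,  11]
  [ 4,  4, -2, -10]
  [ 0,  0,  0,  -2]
x^4 + 12*x^3 + 52*x^2 + 96*x + 64

The characteristic polynomial is χ_A(x) = (x + 2)^2*(x + 4)^2, so the eigenvalues are known. The minimal polynomial is
  m_A(x) = Π_λ (x − λ)^{k_λ}
where k_λ is the size of the *largest* Jordan block for λ (equivalently, the smallest k with (A − λI)^k v = 0 for every generalised eigenvector v of λ).

  λ = -4: largest Jordan block has size 2, contributing (x + 4)^2
  λ = -2: largest Jordan block has size 2, contributing (x + 2)^2

So m_A(x) = (x + 2)^2*(x + 4)^2 = x^4 + 12*x^3 + 52*x^2 + 96*x + 64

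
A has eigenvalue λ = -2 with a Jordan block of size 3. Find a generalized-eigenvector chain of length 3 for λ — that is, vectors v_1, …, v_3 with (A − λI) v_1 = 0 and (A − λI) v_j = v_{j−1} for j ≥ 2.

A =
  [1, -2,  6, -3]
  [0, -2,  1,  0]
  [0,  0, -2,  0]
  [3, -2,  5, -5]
A Jordan chain for λ = -2 of length 3:
v_1 = (1, 0, 0, 1)ᵀ
v_2 = (6, 1, 0, 5)ᵀ
v_3 = (0, 0, 1, 0)ᵀ

Let N = A − (-2)·I. We want v_3 with N^3 v_3 = 0 but N^2 v_3 ≠ 0; then v_{j-1} := N · v_j for j = 3, …, 2.

Pick v_3 = (0, 0, 1, 0)ᵀ.
Then v_2 = N · v_3 = (6, 1, 0, 5)ᵀ.
Then v_1 = N · v_2 = (1, 0, 0, 1)ᵀ.

Sanity check: (A − (-2)·I) v_1 = (0, 0, 0, 0)ᵀ = 0. ✓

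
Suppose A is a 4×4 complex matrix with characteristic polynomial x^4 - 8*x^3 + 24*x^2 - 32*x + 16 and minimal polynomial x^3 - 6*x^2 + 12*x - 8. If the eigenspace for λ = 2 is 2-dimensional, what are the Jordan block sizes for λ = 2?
Block sizes for λ = 2: [3, 1]

Step 1 — from the characteristic polynomial, algebraic multiplicity of λ = 2 is 4. From dim ker(A − (2)·I) = 2, there are exactly 2 Jordan blocks for λ = 2.
Step 2 — from the minimal polynomial, the factor (x − 2)^3 tells us the largest block for λ = 2 has size 3.
Step 3 — with total size 4, 2 blocks, and largest block 3, the block sizes (in nonincreasing order) are [3, 1].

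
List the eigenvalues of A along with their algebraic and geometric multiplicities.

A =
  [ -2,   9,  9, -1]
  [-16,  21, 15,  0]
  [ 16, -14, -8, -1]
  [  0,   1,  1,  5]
λ = -2: alg = 1, geom = 1; λ = 6: alg = 3, geom = 1

Step 1 — factor the characteristic polynomial to read off the algebraic multiplicities:
  χ_A(x) = (x - 6)^3*(x + 2)

Step 2 — compute geometric multiplicities via the rank-nullity identity g(λ) = n − rank(A − λI):
  rank(A − (-2)·I) = 3, so dim ker(A − (-2)·I) = n − 3 = 1
  rank(A − (6)·I) = 3, so dim ker(A − (6)·I) = n − 3 = 1

Summary:
  λ = -2: algebraic multiplicity = 1, geometric multiplicity = 1
  λ = 6: algebraic multiplicity = 3, geometric multiplicity = 1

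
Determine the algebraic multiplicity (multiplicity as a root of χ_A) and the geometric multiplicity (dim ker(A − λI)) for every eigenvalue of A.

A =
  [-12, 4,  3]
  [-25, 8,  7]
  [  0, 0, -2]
λ = -2: alg = 3, geom = 1

Step 1 — factor the characteristic polynomial to read off the algebraic multiplicities:
  χ_A(x) = (x + 2)^3

Step 2 — compute geometric multiplicities via the rank-nullity identity g(λ) = n − rank(A − λI):
  rank(A − (-2)·I) = 2, so dim ker(A − (-2)·I) = n − 2 = 1

Summary:
  λ = -2: algebraic multiplicity = 3, geometric multiplicity = 1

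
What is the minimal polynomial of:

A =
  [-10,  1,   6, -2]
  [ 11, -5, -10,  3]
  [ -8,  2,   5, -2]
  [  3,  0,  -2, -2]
x^3 + 9*x^2 + 27*x + 27

The characteristic polynomial is χ_A(x) = (x + 3)^4, so the eigenvalues are known. The minimal polynomial is
  m_A(x) = Π_λ (x − λ)^{k_λ}
where k_λ is the size of the *largest* Jordan block for λ (equivalently, the smallest k with (A − λI)^k v = 0 for every generalised eigenvector v of λ).

  λ = -3: largest Jordan block has size 3, contributing (x + 3)^3

So m_A(x) = (x + 3)^3 = x^3 + 9*x^2 + 27*x + 27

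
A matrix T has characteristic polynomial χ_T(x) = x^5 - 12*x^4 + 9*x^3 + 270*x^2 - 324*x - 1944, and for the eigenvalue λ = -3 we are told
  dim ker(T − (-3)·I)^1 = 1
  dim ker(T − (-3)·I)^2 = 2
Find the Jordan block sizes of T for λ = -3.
Block sizes for λ = -3: [2]

From the dimensions of kernels of powers, the number of Jordan blocks of size at least j is d_j − d_{j−1} where d_j = dim ker(N^j) (with d_0 = 0). Computing the differences gives [1, 1].
The number of blocks of size exactly k is (#blocks of size ≥ k) − (#blocks of size ≥ k + 1), so the partition is: 1 block(s) of size 2.
In nonincreasing order the block sizes are [2].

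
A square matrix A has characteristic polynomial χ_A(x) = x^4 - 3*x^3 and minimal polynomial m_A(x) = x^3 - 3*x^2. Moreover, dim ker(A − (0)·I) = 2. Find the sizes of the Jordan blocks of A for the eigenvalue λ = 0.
Block sizes for λ = 0: [2, 1]

Step 1 — from the characteristic polynomial, algebraic multiplicity of λ = 0 is 3. From dim ker(A − (0)·I) = 2, there are exactly 2 Jordan blocks for λ = 0.
Step 2 — from the minimal polynomial, the factor (x − 0)^2 tells us the largest block for λ = 0 has size 2.
Step 3 — with total size 3, 2 blocks, and largest block 2, the block sizes (in nonincreasing order) are [2, 1].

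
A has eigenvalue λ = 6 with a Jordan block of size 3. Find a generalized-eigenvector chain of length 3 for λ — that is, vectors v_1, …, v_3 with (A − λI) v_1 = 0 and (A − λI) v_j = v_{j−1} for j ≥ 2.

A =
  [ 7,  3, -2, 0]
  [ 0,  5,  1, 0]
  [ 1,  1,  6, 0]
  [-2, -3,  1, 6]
A Jordan chain for λ = 6 of length 3:
v_1 = (-1, 1, 1, -1)ᵀ
v_2 = (1, 0, 1, -2)ᵀ
v_3 = (1, 0, 0, 0)ᵀ

Let N = A − (6)·I. We want v_3 with N^3 v_3 = 0 but N^2 v_3 ≠ 0; then v_{j-1} := N · v_j for j = 3, …, 2.

Pick v_3 = (1, 0, 0, 0)ᵀ.
Then v_2 = N · v_3 = (1, 0, 1, -2)ᵀ.
Then v_1 = N · v_2 = (-1, 1, 1, -1)ᵀ.

Sanity check: (A − (6)·I) v_1 = (0, 0, 0, 0)ᵀ = 0. ✓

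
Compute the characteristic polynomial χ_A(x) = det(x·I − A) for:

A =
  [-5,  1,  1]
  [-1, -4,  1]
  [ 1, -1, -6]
x^3 + 15*x^2 + 75*x + 125

Expanding det(x·I − A) (e.g. by cofactor expansion or by noting that A is similar to its Jordan form J, which has the same characteristic polynomial as A) gives
  χ_A(x) = x^3 + 15*x^2 + 75*x + 125
which factors as (x + 5)^3. The eigenvalues (with algebraic multiplicities) are λ = -5 with multiplicity 3.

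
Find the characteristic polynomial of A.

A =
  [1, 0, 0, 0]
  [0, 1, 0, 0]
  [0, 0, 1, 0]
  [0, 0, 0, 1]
x^4 - 4*x^3 + 6*x^2 - 4*x + 1

Expanding det(x·I − A) (e.g. by cofactor expansion or by noting that A is similar to its Jordan form J, which has the same characteristic polynomial as A) gives
  χ_A(x) = x^4 - 4*x^3 + 6*x^2 - 4*x + 1
which factors as (x - 1)^4. The eigenvalues (with algebraic multiplicities) are λ = 1 with multiplicity 4.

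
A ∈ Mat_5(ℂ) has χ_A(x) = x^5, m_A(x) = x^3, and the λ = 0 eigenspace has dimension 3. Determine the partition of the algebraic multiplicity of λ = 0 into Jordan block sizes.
Block sizes for λ = 0: [3, 1, 1]

Step 1 — from the characteristic polynomial, algebraic multiplicity of λ = 0 is 5. From dim ker(A − (0)·I) = 3, there are exactly 3 Jordan blocks for λ = 0.
Step 2 — from the minimal polynomial, the factor (x − 0)^3 tells us the largest block for λ = 0 has size 3.
Step 3 — with total size 5, 3 blocks, and largest block 3, the block sizes (in nonincreasing order) are [3, 1, 1].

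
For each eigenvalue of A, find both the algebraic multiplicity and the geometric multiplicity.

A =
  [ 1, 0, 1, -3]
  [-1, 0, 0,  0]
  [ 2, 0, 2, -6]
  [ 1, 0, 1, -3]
λ = 0: alg = 4, geom = 2

Step 1 — factor the characteristic polynomial to read off the algebraic multiplicities:
  χ_A(x) = x^4

Step 2 — compute geometric multiplicities via the rank-nullity identity g(λ) = n − rank(A − λI):
  rank(A − (0)·I) = 2, so dim ker(A − (0)·I) = n − 2 = 2

Summary:
  λ = 0: algebraic multiplicity = 4, geometric multiplicity = 2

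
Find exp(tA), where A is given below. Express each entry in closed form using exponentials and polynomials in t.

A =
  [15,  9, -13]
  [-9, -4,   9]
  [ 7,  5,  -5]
e^{tA} =
  [-3*t^2*exp(2*t)/2 + 13*t*exp(2*t) + exp(2*t), -t^2*exp(2*t) + 9*t*exp(2*t), 3*t^2*exp(2*t)/2 - 13*t*exp(2*t)]
  [-9*t*exp(2*t), -6*t*exp(2*t) + exp(2*t), 9*t*exp(2*t)]
  [-3*t^2*exp(2*t)/2 + 7*t*exp(2*t), -t^2*exp(2*t) + 5*t*exp(2*t), 3*t^2*exp(2*t)/2 - 7*t*exp(2*t) + exp(2*t)]

Strategy: write A = P · J · P⁻¹ where J is a Jordan canonical form, so e^{tA} = P · e^{tJ} · P⁻¹, and e^{tJ} can be computed block-by-block.

A has Jordan form
J =
  [2, 1, 0]
  [0, 2, 1]
  [0, 0, 2]
(up to reordering of blocks).

Per-block formulas:
  For a 3×3 Jordan block J_3(2): exp(t · J_3(2)) = e^(2t)·(I + t·N + (t^2/2)·N^2), where N is the 3×3 nilpotent shift.

After assembling e^{tJ} and conjugating by P, we get:

e^{tA} =
  [-3*t^2*exp(2*t)/2 + 13*t*exp(2*t) + exp(2*t), -t^2*exp(2*t) + 9*t*exp(2*t), 3*t^2*exp(2*t)/2 - 13*t*exp(2*t)]
  [-9*t*exp(2*t), -6*t*exp(2*t) + exp(2*t), 9*t*exp(2*t)]
  [-3*t^2*exp(2*t)/2 + 7*t*exp(2*t), -t^2*exp(2*t) + 5*t*exp(2*t), 3*t^2*exp(2*t)/2 - 7*t*exp(2*t) + exp(2*t)]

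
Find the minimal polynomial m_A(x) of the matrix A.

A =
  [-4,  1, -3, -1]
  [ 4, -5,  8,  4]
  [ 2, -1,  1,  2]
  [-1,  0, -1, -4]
x^2 + 6*x + 9

The characteristic polynomial is χ_A(x) = (x + 3)^4, so the eigenvalues are known. The minimal polynomial is
  m_A(x) = Π_λ (x − λ)^{k_λ}
where k_λ is the size of the *largest* Jordan block for λ (equivalently, the smallest k with (A − λI)^k v = 0 for every generalised eigenvector v of λ).

  λ = -3: largest Jordan block has size 2, contributing (x + 3)^2

So m_A(x) = (x + 3)^2 = x^2 + 6*x + 9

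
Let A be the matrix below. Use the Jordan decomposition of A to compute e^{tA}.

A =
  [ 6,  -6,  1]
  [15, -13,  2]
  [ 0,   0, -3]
e^{tA} =
  [10*exp(-3*t) - 9*exp(-4*t), -6*exp(-3*t) + 6*exp(-4*t), -2*t*exp(-3*t) + 3*exp(-3*t) - 3*exp(-4*t)]
  [15*exp(-3*t) - 15*exp(-4*t), -9*exp(-3*t) + 10*exp(-4*t), -3*t*exp(-3*t) + 5*exp(-3*t) - 5*exp(-4*t)]
  [0, 0, exp(-3*t)]

Strategy: write A = P · J · P⁻¹ where J is a Jordan canonical form, so e^{tA} = P · e^{tJ} · P⁻¹, and e^{tJ} can be computed block-by-block.

A has Jordan form
J =
  [-4,  0,  0]
  [ 0, -3,  1]
  [ 0,  0, -3]
(up to reordering of blocks).

Per-block formulas:
  For a 2×2 Jordan block J_2(-3): exp(t · J_2(-3)) = e^(-3t)·(I + t·N), where N is the 2×2 nilpotent shift.
  For a 1×1 block at λ = -4: exp(t · [-4]) = [e^(-4t)].

After assembling e^{tJ} and conjugating by P, we get:

e^{tA} =
  [10*exp(-3*t) - 9*exp(-4*t), -6*exp(-3*t) + 6*exp(-4*t), -2*t*exp(-3*t) + 3*exp(-3*t) - 3*exp(-4*t)]
  [15*exp(-3*t) - 15*exp(-4*t), -9*exp(-3*t) + 10*exp(-4*t), -3*t*exp(-3*t) + 5*exp(-3*t) - 5*exp(-4*t)]
  [0, 0, exp(-3*t)]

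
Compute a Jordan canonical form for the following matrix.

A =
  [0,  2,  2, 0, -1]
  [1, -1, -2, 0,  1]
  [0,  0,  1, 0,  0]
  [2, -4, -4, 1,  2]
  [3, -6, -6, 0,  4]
J_2(1) ⊕ J_1(1) ⊕ J_1(1) ⊕ J_1(1)

The characteristic polynomial is
  det(x·I − A) = x^5 - 5*x^4 + 10*x^3 - 10*x^2 + 5*x - 1 = (x - 1)^5

Eigenvalues and multiplicities (the geometric multiplicity of λ is n − rank(A − λI), which equals the number of Jordan blocks for λ):
  λ = 1: algebraic multiplicity = 5, geometric multiplicity = 4

Determining the block sizes for each eigenvalue:
  λ = 1: 4 blocks summing to 5 forces exactly one block of size 2 and the rest size 1 → block sizes [2, 1, 1, 1]

Assembling the blocks gives a Jordan form
J =
  [1, 1, 0, 0, 0]
  [0, 1, 0, 0, 0]
  [0, 0, 1, 0, 0]
  [0, 0, 0, 1, 0]
  [0, 0, 0, 0, 1]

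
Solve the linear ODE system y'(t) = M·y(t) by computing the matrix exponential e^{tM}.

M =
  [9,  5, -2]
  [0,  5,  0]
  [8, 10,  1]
e^{tM} =
  [4*t*exp(5*t) + exp(5*t), 5*t*exp(5*t), -2*t*exp(5*t)]
  [0, exp(5*t), 0]
  [8*t*exp(5*t), 10*t*exp(5*t), -4*t*exp(5*t) + exp(5*t)]

Strategy: write M = P · J · P⁻¹ where J is a Jordan canonical form, so e^{tM} = P · e^{tJ} · P⁻¹, and e^{tJ} can be computed block-by-block.

M has Jordan form
J =
  [5, 1, 0]
  [0, 5, 0]
  [0, 0, 5]
(up to reordering of blocks).

Per-block formulas:
  For a 1×1 block at λ = 5: exp(t · [5]) = [e^(5t)].
  For a 2×2 Jordan block J_2(5): exp(t · J_2(5)) = e^(5t)·(I + t·N), where N is the 2×2 nilpotent shift.

After assembling e^{tJ} and conjugating by P, we get:

e^{tM} =
  [4*t*exp(5*t) + exp(5*t), 5*t*exp(5*t), -2*t*exp(5*t)]
  [0, exp(5*t), 0]
  [8*t*exp(5*t), 10*t*exp(5*t), -4*t*exp(5*t) + exp(5*t)]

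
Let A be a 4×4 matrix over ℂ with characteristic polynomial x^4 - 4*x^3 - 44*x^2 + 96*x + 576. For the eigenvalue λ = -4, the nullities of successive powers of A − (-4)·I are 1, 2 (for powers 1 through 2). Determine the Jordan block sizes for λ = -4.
Block sizes for λ = -4: [2]

From the dimensions of kernels of powers, the number of Jordan blocks of size at least j is d_j − d_{j−1} where d_j = dim ker(N^j) (with d_0 = 0). Computing the differences gives [1, 1].
The number of blocks of size exactly k is (#blocks of size ≥ k) − (#blocks of size ≥ k + 1), so the partition is: 1 block(s) of size 2.
In nonincreasing order the block sizes are [2].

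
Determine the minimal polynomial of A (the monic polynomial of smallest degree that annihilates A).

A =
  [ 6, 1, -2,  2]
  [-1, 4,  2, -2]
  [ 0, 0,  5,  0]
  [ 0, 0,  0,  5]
x^2 - 10*x + 25

The characteristic polynomial is χ_A(x) = (x - 5)^4, so the eigenvalues are known. The minimal polynomial is
  m_A(x) = Π_λ (x − λ)^{k_λ}
where k_λ is the size of the *largest* Jordan block for λ (equivalently, the smallest k with (A − λI)^k v = 0 for every generalised eigenvector v of λ).

  λ = 5: largest Jordan block has size 2, contributing (x − 5)^2

So m_A(x) = (x - 5)^2 = x^2 - 10*x + 25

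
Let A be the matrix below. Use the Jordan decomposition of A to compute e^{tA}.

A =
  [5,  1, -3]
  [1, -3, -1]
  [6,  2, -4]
e^{tA} =
  [-t*exp(-2*t) + 2*exp(2*t) - exp(-2*t), t*exp(-2*t), t*exp(-2*t) - exp(2*t) + exp(-2*t)]
  [t*exp(-2*t), -t*exp(-2*t) + exp(-2*t), -t*exp(-2*t)]
  [-2*t*exp(-2*t) + 2*exp(2*t) - 2*exp(-2*t), 2*t*exp(-2*t), 2*t*exp(-2*t) - exp(2*t) + 2*exp(-2*t)]

Strategy: write A = P · J · P⁻¹ where J is a Jordan canonical form, so e^{tA} = P · e^{tJ} · P⁻¹, and e^{tJ} can be computed block-by-block.

A has Jordan form
J =
  [-2,  1, 0]
  [ 0, -2, 0]
  [ 0,  0, 2]
(up to reordering of blocks).

Per-block formulas:
  For a 1×1 block at λ = 2: exp(t · [2]) = [e^(2t)].
  For a 2×2 Jordan block J_2(-2): exp(t · J_2(-2)) = e^(-2t)·(I + t·N), where N is the 2×2 nilpotent shift.

After assembling e^{tJ} and conjugating by P, we get:

e^{tA} =
  [-t*exp(-2*t) + 2*exp(2*t) - exp(-2*t), t*exp(-2*t), t*exp(-2*t) - exp(2*t) + exp(-2*t)]
  [t*exp(-2*t), -t*exp(-2*t) + exp(-2*t), -t*exp(-2*t)]
  [-2*t*exp(-2*t) + 2*exp(2*t) - 2*exp(-2*t), 2*t*exp(-2*t), 2*t*exp(-2*t) - exp(2*t) + 2*exp(-2*t)]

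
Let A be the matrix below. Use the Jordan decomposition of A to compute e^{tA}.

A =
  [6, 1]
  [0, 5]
e^{tA} =
  [exp(6*t), exp(6*t) - exp(5*t)]
  [0, exp(5*t)]

Strategy: write A = P · J · P⁻¹ where J is a Jordan canonical form, so e^{tA} = P · e^{tJ} · P⁻¹, and e^{tJ} can be computed block-by-block.

A has Jordan form
J =
  [5, 0]
  [0, 6]
(up to reordering of blocks).

Per-block formulas:
  For a 1×1 block at λ = 5: exp(t · [5]) = [e^(5t)].
  For a 1×1 block at λ = 6: exp(t · [6]) = [e^(6t)].

After assembling e^{tJ} and conjugating by P, we get:

e^{tA} =
  [exp(6*t), exp(6*t) - exp(5*t)]
  [0, exp(5*t)]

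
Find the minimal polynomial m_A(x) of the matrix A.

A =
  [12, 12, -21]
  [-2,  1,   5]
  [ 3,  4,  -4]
x^3 - 9*x^2 + 27*x - 27

The characteristic polynomial is χ_A(x) = (x - 3)^3, so the eigenvalues are known. The minimal polynomial is
  m_A(x) = Π_λ (x − λ)^{k_λ}
where k_λ is the size of the *largest* Jordan block for λ (equivalently, the smallest k with (A − λI)^k v = 0 for every generalised eigenvector v of λ).

  λ = 3: largest Jordan block has size 3, contributing (x − 3)^3

So m_A(x) = (x - 3)^3 = x^3 - 9*x^2 + 27*x - 27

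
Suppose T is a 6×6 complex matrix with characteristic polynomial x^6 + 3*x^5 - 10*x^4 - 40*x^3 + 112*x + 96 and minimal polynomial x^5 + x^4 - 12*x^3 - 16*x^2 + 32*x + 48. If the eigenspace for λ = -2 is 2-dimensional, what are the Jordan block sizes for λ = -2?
Block sizes for λ = -2: [3, 1]

Step 1 — from the characteristic polynomial, algebraic multiplicity of λ = -2 is 4. From dim ker(T − (-2)·I) = 2, there are exactly 2 Jordan blocks for λ = -2.
Step 2 — from the minimal polynomial, the factor (x + 2)^3 tells us the largest block for λ = -2 has size 3.
Step 3 — with total size 4, 2 blocks, and largest block 3, the block sizes (in nonincreasing order) are [3, 1].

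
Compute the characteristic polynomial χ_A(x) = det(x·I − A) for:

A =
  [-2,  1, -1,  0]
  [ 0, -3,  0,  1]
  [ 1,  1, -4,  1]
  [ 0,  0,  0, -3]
x^4 + 12*x^3 + 54*x^2 + 108*x + 81

Expanding det(x·I − A) (e.g. by cofactor expansion or by noting that A is similar to its Jordan form J, which has the same characteristic polynomial as A) gives
  χ_A(x) = x^4 + 12*x^3 + 54*x^2 + 108*x + 81
which factors as (x + 3)^4. The eigenvalues (with algebraic multiplicities) are λ = -3 with multiplicity 4.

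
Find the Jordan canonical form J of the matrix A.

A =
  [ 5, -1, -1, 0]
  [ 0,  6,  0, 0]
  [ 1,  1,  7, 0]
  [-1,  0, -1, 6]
J_2(6) ⊕ J_2(6)

The characteristic polynomial is
  det(x·I − A) = x^4 - 24*x^3 + 216*x^2 - 864*x + 1296 = (x - 6)^4

Eigenvalues and multiplicities (the geometric multiplicity of λ is n − rank(A − λI), which equals the number of Jordan blocks for λ):
  λ = 6: algebraic multiplicity = 4, geometric multiplicity = 2

Determining the block sizes for each eigenvalue:
  λ = 6: with am = 4 and gm = 2, the partition is not yet determined (e.g. several partitions of 4 into 2 parts exist). Let N = A − (6)·I. Computing rank(N^1) = 2, rank(N^2) = 0; the number of blocks of size ≥ j is rank(N^{j−1}) − rank(N^j), giving [2, 2]. So we have 2 block(s) of size 2 → block sizes [2, 2]

Assembling the blocks gives a Jordan form
J =
  [6, 1, 0, 0]
  [0, 6, 0, 0]
  [0, 0, 6, 1]
  [0, 0, 0, 6]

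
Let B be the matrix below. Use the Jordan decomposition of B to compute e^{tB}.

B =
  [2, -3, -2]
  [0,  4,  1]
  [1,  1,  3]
e^{tB} =
  [-t^2*exp(3*t)/2 - t*exp(3*t) + exp(3*t), -t^2*exp(3*t) - 3*t*exp(3*t), -t^2*exp(3*t)/2 - 2*t*exp(3*t)]
  [t^2*exp(3*t)/2, t^2*exp(3*t) + t*exp(3*t) + exp(3*t), t^2*exp(3*t)/2 + t*exp(3*t)]
  [-t^2*exp(3*t)/2 + t*exp(3*t), -t^2*exp(3*t) + t*exp(3*t), -t^2*exp(3*t)/2 + exp(3*t)]

Strategy: write B = P · J · P⁻¹ where J is a Jordan canonical form, so e^{tB} = P · e^{tJ} · P⁻¹, and e^{tJ} can be computed block-by-block.

B has Jordan form
J =
  [3, 1, 0]
  [0, 3, 1]
  [0, 0, 3]
(up to reordering of blocks).

Per-block formulas:
  For a 3×3 Jordan block J_3(3): exp(t · J_3(3)) = e^(3t)·(I + t·N + (t^2/2)·N^2), where N is the 3×3 nilpotent shift.

After assembling e^{tJ} and conjugating by P, we get:

e^{tB} =
  [-t^2*exp(3*t)/2 - t*exp(3*t) + exp(3*t), -t^2*exp(3*t) - 3*t*exp(3*t), -t^2*exp(3*t)/2 - 2*t*exp(3*t)]
  [t^2*exp(3*t)/2, t^2*exp(3*t) + t*exp(3*t) + exp(3*t), t^2*exp(3*t)/2 + t*exp(3*t)]
  [-t^2*exp(3*t)/2 + t*exp(3*t), -t^2*exp(3*t) + t*exp(3*t), -t^2*exp(3*t)/2 + exp(3*t)]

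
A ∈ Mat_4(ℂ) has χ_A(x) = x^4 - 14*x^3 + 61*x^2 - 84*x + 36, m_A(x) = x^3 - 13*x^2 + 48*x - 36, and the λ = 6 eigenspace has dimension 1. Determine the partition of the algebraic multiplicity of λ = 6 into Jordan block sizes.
Block sizes for λ = 6: [2]

Step 1 — from the characteristic polynomial, algebraic multiplicity of λ = 6 is 2. From dim ker(A − (6)·I) = 1, there are exactly 1 Jordan blocks for λ = 6.
Step 2 — from the minimal polynomial, the factor (x − 6)^2 tells us the largest block for λ = 6 has size 2.
Step 3 — with total size 2, 1 blocks, and largest block 2, the block sizes (in nonincreasing order) are [2].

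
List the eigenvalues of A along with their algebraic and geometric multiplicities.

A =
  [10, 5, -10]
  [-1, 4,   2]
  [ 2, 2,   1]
λ = 5: alg = 3, geom = 2

Step 1 — factor the characteristic polynomial to read off the algebraic multiplicities:
  χ_A(x) = (x - 5)^3

Step 2 — compute geometric multiplicities via the rank-nullity identity g(λ) = n − rank(A − λI):
  rank(A − (5)·I) = 1, so dim ker(A − (5)·I) = n − 1 = 2

Summary:
  λ = 5: algebraic multiplicity = 3, geometric multiplicity = 2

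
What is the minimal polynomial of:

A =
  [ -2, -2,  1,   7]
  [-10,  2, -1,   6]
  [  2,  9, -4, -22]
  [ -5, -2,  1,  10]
x^4 - 6*x^3 + 12*x^2 - 10*x + 3

The characteristic polynomial is χ_A(x) = (x - 3)*(x - 1)^3, so the eigenvalues are known. The minimal polynomial is
  m_A(x) = Π_λ (x − λ)^{k_λ}
where k_λ is the size of the *largest* Jordan block for λ (equivalently, the smallest k with (A − λI)^k v = 0 for every generalised eigenvector v of λ).

  λ = 1: largest Jordan block has size 3, contributing (x − 1)^3
  λ = 3: largest Jordan block has size 1, contributing (x − 3)

So m_A(x) = (x - 3)*(x - 1)^3 = x^4 - 6*x^3 + 12*x^2 - 10*x + 3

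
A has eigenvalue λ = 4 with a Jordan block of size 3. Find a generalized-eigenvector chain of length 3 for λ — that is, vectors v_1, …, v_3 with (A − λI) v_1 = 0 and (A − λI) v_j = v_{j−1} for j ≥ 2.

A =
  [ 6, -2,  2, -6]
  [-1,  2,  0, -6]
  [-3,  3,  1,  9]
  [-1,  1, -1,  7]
A Jordan chain for λ = 4 of length 3:
v_1 = (6, 6, -9, -3)ᵀ
v_2 = (2, -1, -3, -1)ᵀ
v_3 = (1, 0, 0, 0)ᵀ

Let N = A − (4)·I. We want v_3 with N^3 v_3 = 0 but N^2 v_3 ≠ 0; then v_{j-1} := N · v_j for j = 3, …, 2.

Pick v_3 = (1, 0, 0, 0)ᵀ.
Then v_2 = N · v_3 = (2, -1, -3, -1)ᵀ.
Then v_1 = N · v_2 = (6, 6, -9, -3)ᵀ.

Sanity check: (A − (4)·I) v_1 = (0, 0, 0, 0)ᵀ = 0. ✓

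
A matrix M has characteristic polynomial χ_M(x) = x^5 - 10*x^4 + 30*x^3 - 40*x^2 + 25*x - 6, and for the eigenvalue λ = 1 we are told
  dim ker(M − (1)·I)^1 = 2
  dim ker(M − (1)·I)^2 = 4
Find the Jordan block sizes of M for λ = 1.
Block sizes for λ = 1: [2, 2]

From the dimensions of kernels of powers, the number of Jordan blocks of size at least j is d_j − d_{j−1} where d_j = dim ker(N^j) (with d_0 = 0). Computing the differences gives [2, 2].
The number of blocks of size exactly k is (#blocks of size ≥ k) − (#blocks of size ≥ k + 1), so the partition is: 2 block(s) of size 2.
In nonincreasing order the block sizes are [2, 2].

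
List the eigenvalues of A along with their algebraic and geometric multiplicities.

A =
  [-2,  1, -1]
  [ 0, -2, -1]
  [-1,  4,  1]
λ = -1: alg = 3, geom = 1

Step 1 — factor the characteristic polynomial to read off the algebraic multiplicities:
  χ_A(x) = (x + 1)^3

Step 2 — compute geometric multiplicities via the rank-nullity identity g(λ) = n − rank(A − λI):
  rank(A − (-1)·I) = 2, so dim ker(A − (-1)·I) = n − 2 = 1

Summary:
  λ = -1: algebraic multiplicity = 3, geometric multiplicity = 1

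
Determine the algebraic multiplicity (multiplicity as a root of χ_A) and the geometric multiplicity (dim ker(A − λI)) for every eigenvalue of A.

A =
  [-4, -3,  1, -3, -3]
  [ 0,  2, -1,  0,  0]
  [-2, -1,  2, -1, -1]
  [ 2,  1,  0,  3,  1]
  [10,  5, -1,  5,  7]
λ = 2: alg = 5, geom = 3

Step 1 — factor the characteristic polynomial to read off the algebraic multiplicities:
  χ_A(x) = (x - 2)^5

Step 2 — compute geometric multiplicities via the rank-nullity identity g(λ) = n − rank(A − λI):
  rank(A − (2)·I) = 2, so dim ker(A − (2)·I) = n − 2 = 3

Summary:
  λ = 2: algebraic multiplicity = 5, geometric multiplicity = 3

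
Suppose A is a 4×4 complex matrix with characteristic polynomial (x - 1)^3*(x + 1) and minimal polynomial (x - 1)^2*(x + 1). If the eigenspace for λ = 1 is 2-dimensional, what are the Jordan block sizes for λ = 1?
Block sizes for λ = 1: [2, 1]

Step 1 — from the characteristic polynomial, algebraic multiplicity of λ = 1 is 3. From dim ker(A − (1)·I) = 2, there are exactly 2 Jordan blocks for λ = 1.
Step 2 — from the minimal polynomial, the factor (x − 1)^2 tells us the largest block for λ = 1 has size 2.
Step 3 — with total size 3, 2 blocks, and largest block 2, the block sizes (in nonincreasing order) are [2, 1].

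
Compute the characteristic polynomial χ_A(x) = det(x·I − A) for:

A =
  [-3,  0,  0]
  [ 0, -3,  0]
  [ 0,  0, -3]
x^3 + 9*x^2 + 27*x + 27

Expanding det(x·I − A) (e.g. by cofactor expansion or by noting that A is similar to its Jordan form J, which has the same characteristic polynomial as A) gives
  χ_A(x) = x^3 + 9*x^2 + 27*x + 27
which factors as (x + 3)^3. The eigenvalues (with algebraic multiplicities) are λ = -3 with multiplicity 3.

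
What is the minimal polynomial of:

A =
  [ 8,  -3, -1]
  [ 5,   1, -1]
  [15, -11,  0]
x^3 - 9*x^2 + 27*x - 27

The characteristic polynomial is χ_A(x) = (x - 3)^3, so the eigenvalues are known. The minimal polynomial is
  m_A(x) = Π_λ (x − λ)^{k_λ}
where k_λ is the size of the *largest* Jordan block for λ (equivalently, the smallest k with (A − λI)^k v = 0 for every generalised eigenvector v of λ).

  λ = 3: largest Jordan block has size 3, contributing (x − 3)^3

So m_A(x) = (x - 3)^3 = x^3 - 9*x^2 + 27*x - 27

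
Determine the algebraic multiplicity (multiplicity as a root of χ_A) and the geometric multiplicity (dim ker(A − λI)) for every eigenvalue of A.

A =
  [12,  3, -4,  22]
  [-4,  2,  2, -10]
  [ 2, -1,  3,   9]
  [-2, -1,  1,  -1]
λ = 4: alg = 4, geom = 2

Step 1 — factor the characteristic polynomial to read off the algebraic multiplicities:
  χ_A(x) = (x - 4)^4

Step 2 — compute geometric multiplicities via the rank-nullity identity g(λ) = n − rank(A − λI):
  rank(A − (4)·I) = 2, so dim ker(A − (4)·I) = n − 2 = 2

Summary:
  λ = 4: algebraic multiplicity = 4, geometric multiplicity = 2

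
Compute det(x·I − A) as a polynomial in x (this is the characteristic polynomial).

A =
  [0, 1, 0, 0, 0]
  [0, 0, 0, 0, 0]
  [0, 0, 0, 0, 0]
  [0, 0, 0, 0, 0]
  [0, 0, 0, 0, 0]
x^5

Expanding det(x·I − A) (e.g. by cofactor expansion or by noting that A is similar to its Jordan form J, which has the same characteristic polynomial as A) gives
  χ_A(x) = x^5
which factors as x^5. The eigenvalues (with algebraic multiplicities) are λ = 0 with multiplicity 5.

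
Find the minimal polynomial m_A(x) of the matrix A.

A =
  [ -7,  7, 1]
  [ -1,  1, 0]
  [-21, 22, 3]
x^3 + 3*x^2 + 3*x + 1

The characteristic polynomial is χ_A(x) = (x + 1)^3, so the eigenvalues are known. The minimal polynomial is
  m_A(x) = Π_λ (x − λ)^{k_λ}
where k_λ is the size of the *largest* Jordan block for λ (equivalently, the smallest k with (A − λI)^k v = 0 for every generalised eigenvector v of λ).

  λ = -1: largest Jordan block has size 3, contributing (x + 1)^3

So m_A(x) = (x + 1)^3 = x^3 + 3*x^2 + 3*x + 1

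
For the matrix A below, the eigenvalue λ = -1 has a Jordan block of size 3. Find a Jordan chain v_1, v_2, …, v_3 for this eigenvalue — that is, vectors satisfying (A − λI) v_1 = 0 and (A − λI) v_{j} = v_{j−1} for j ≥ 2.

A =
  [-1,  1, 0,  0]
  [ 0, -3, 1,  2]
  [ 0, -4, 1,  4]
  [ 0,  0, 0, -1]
A Jordan chain for λ = -1 of length 3:
v_1 = (-2, 0, 0, 0)ᵀ
v_2 = (1, -2, -4, 0)ᵀ
v_3 = (0, 1, 0, 0)ᵀ

Let N = A − (-1)·I. We want v_3 with N^3 v_3 = 0 but N^2 v_3 ≠ 0; then v_{j-1} := N · v_j for j = 3, …, 2.

Pick v_3 = (0, 1, 0, 0)ᵀ.
Then v_2 = N · v_3 = (1, -2, -4, 0)ᵀ.
Then v_1 = N · v_2 = (-2, 0, 0, 0)ᵀ.

Sanity check: (A − (-1)·I) v_1 = (0, 0, 0, 0)ᵀ = 0. ✓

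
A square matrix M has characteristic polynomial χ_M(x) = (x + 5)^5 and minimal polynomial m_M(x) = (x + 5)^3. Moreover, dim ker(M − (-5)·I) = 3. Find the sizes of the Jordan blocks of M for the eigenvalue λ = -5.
Block sizes for λ = -5: [3, 1, 1]

Step 1 — from the characteristic polynomial, algebraic multiplicity of λ = -5 is 5. From dim ker(M − (-5)·I) = 3, there are exactly 3 Jordan blocks for λ = -5.
Step 2 — from the minimal polynomial, the factor (x + 5)^3 tells us the largest block for λ = -5 has size 3.
Step 3 — with total size 5, 3 blocks, and largest block 3, the block sizes (in nonincreasing order) are [3, 1, 1].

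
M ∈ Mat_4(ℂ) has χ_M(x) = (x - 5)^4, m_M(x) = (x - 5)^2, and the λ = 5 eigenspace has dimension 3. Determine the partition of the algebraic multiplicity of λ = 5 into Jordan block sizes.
Block sizes for λ = 5: [2, 1, 1]

Step 1 — from the characteristic polynomial, algebraic multiplicity of λ = 5 is 4. From dim ker(M − (5)·I) = 3, there are exactly 3 Jordan blocks for λ = 5.
Step 2 — from the minimal polynomial, the factor (x − 5)^2 tells us the largest block for λ = 5 has size 2.
Step 3 — with total size 4, 3 blocks, and largest block 2, the block sizes (in nonincreasing order) are [2, 1, 1].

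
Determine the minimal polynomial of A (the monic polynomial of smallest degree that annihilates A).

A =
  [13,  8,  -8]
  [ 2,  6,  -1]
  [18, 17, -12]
x^3 - 7*x^2 - 5*x + 75

The characteristic polynomial is χ_A(x) = (x - 5)^2*(x + 3), so the eigenvalues are known. The minimal polynomial is
  m_A(x) = Π_λ (x − λ)^{k_λ}
where k_λ is the size of the *largest* Jordan block for λ (equivalently, the smallest k with (A − λI)^k v = 0 for every generalised eigenvector v of λ).

  λ = -3: largest Jordan block has size 1, contributing (x + 3)
  λ = 5: largest Jordan block has size 2, contributing (x − 5)^2

So m_A(x) = (x - 5)^2*(x + 3) = x^3 - 7*x^2 - 5*x + 75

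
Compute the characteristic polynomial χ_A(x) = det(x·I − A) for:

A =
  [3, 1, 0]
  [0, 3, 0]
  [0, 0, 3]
x^3 - 9*x^2 + 27*x - 27

Expanding det(x·I − A) (e.g. by cofactor expansion or by noting that A is similar to its Jordan form J, which has the same characteristic polynomial as A) gives
  χ_A(x) = x^3 - 9*x^2 + 27*x - 27
which factors as (x - 3)^3. The eigenvalues (with algebraic multiplicities) are λ = 3 with multiplicity 3.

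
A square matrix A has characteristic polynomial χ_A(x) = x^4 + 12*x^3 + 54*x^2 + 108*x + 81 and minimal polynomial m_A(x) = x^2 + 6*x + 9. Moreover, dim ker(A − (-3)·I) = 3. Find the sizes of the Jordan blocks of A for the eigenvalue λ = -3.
Block sizes for λ = -3: [2, 1, 1]

Step 1 — from the characteristic polynomial, algebraic multiplicity of λ = -3 is 4. From dim ker(A − (-3)·I) = 3, there are exactly 3 Jordan blocks for λ = -3.
Step 2 — from the minimal polynomial, the factor (x + 3)^2 tells us the largest block for λ = -3 has size 2.
Step 3 — with total size 4, 3 blocks, and largest block 2, the block sizes (in nonincreasing order) are [2, 1, 1].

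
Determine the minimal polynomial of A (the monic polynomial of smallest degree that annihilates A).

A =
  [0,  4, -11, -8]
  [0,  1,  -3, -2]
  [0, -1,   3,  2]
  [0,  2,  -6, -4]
x^3

The characteristic polynomial is χ_A(x) = x^4, so the eigenvalues are known. The minimal polynomial is
  m_A(x) = Π_λ (x − λ)^{k_λ}
where k_λ is the size of the *largest* Jordan block for λ (equivalently, the smallest k with (A − λI)^k v = 0 for every generalised eigenvector v of λ).

  λ = 0: largest Jordan block has size 3, contributing (x − 0)^3

So m_A(x) = x^3 = x^3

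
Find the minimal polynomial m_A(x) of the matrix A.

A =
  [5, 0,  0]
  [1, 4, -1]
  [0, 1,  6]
x^3 - 15*x^2 + 75*x - 125

The characteristic polynomial is χ_A(x) = (x - 5)^3, so the eigenvalues are known. The minimal polynomial is
  m_A(x) = Π_λ (x − λ)^{k_λ}
where k_λ is the size of the *largest* Jordan block for λ (equivalently, the smallest k with (A − λI)^k v = 0 for every generalised eigenvector v of λ).

  λ = 5: largest Jordan block has size 3, contributing (x − 5)^3

So m_A(x) = (x - 5)^3 = x^3 - 15*x^2 + 75*x - 125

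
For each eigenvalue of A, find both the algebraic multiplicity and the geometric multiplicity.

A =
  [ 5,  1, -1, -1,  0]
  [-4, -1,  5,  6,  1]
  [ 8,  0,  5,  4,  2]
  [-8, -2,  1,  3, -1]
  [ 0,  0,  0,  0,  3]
λ = 3: alg = 5, geom = 3

Step 1 — factor the characteristic polynomial to read off the algebraic multiplicities:
  χ_A(x) = (x - 3)^5

Step 2 — compute geometric multiplicities via the rank-nullity identity g(λ) = n − rank(A − λI):
  rank(A − (3)·I) = 2, so dim ker(A − (3)·I) = n − 2 = 3

Summary:
  λ = 3: algebraic multiplicity = 5, geometric multiplicity = 3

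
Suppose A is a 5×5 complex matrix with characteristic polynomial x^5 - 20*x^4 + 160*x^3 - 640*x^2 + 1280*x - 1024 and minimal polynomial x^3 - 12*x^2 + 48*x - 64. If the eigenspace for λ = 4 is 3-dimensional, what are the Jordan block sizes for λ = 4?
Block sizes for λ = 4: [3, 1, 1]

Step 1 — from the characteristic polynomial, algebraic multiplicity of λ = 4 is 5. From dim ker(A − (4)·I) = 3, there are exactly 3 Jordan blocks for λ = 4.
Step 2 — from the minimal polynomial, the factor (x − 4)^3 tells us the largest block for λ = 4 has size 3.
Step 3 — with total size 5, 3 blocks, and largest block 3, the block sizes (in nonincreasing order) are [3, 1, 1].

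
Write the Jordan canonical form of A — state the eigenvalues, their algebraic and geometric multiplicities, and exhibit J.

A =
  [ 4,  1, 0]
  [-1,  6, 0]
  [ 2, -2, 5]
J_2(5) ⊕ J_1(5)

The characteristic polynomial is
  det(x·I − A) = x^3 - 15*x^2 + 75*x - 125 = (x - 5)^3

Eigenvalues and multiplicities (the geometric multiplicity of λ is n − rank(A − λI), which equals the number of Jordan blocks for λ):
  λ = 5: algebraic multiplicity = 3, geometric multiplicity = 2

Determining the block sizes for each eigenvalue:
  λ = 5: 2 blocks summing to 3 forces exactly one block of size 2 and the rest size 1 → block sizes [2, 1]

Assembling the blocks gives a Jordan form
J =
  [5, 1, 0]
  [0, 5, 0]
  [0, 0, 5]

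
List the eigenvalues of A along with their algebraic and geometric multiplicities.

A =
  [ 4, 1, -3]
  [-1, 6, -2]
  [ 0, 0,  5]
λ = 5: alg = 3, geom = 1

Step 1 — factor the characteristic polynomial to read off the algebraic multiplicities:
  χ_A(x) = (x - 5)^3

Step 2 — compute geometric multiplicities via the rank-nullity identity g(λ) = n − rank(A − λI):
  rank(A − (5)·I) = 2, so dim ker(A − (5)·I) = n − 2 = 1

Summary:
  λ = 5: algebraic multiplicity = 3, geometric multiplicity = 1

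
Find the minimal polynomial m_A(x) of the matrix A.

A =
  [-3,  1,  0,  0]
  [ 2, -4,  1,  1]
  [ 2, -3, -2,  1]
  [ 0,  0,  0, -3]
x^3 + 9*x^2 + 27*x + 27

The characteristic polynomial is χ_A(x) = (x + 3)^4, so the eigenvalues are known. The minimal polynomial is
  m_A(x) = Π_λ (x − λ)^{k_λ}
where k_λ is the size of the *largest* Jordan block for λ (equivalently, the smallest k with (A − λI)^k v = 0 for every generalised eigenvector v of λ).

  λ = -3: largest Jordan block has size 3, contributing (x + 3)^3

So m_A(x) = (x + 3)^3 = x^3 + 9*x^2 + 27*x + 27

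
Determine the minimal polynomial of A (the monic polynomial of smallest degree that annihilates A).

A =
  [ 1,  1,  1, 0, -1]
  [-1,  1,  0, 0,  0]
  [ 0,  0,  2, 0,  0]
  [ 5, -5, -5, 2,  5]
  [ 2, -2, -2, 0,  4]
x^3 - 6*x^2 + 12*x - 8

The characteristic polynomial is χ_A(x) = (x - 2)^5, so the eigenvalues are known. The minimal polynomial is
  m_A(x) = Π_λ (x − λ)^{k_λ}
where k_λ is the size of the *largest* Jordan block for λ (equivalently, the smallest k with (A − λI)^k v = 0 for every generalised eigenvector v of λ).

  λ = 2: largest Jordan block has size 3, contributing (x − 2)^3

So m_A(x) = (x - 2)^3 = x^3 - 6*x^2 + 12*x - 8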